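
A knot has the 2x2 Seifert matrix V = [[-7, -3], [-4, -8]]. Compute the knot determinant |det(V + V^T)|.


Step 1: Form V + V^T where V = [[-7, -3], [-4, -8]]
  V^T = [[-7, -4], [-3, -8]]
  V + V^T = [[-14, -7], [-7, -16]]
Step 2: det(V + V^T) = (-14)*(-16) - (-7)*(-7)
  = 224 - 49 = 175
Step 3: Knot determinant = |det(V + V^T)| = |175| = 175

175


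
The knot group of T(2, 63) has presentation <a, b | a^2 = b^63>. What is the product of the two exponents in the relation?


The relation is a^2 = b^63.
Product of exponents = 2 * 63
= 126

126


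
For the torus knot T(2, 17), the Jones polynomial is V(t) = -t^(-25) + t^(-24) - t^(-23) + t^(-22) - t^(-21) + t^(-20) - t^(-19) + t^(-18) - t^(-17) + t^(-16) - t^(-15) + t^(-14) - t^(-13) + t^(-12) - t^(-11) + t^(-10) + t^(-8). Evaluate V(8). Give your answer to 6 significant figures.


Substituting t = 8 into V(t) = -t^(-25) + t^(-24) - t^(-23) + t^(-22) - t^(-21) + t^(-20) - t^(-19) + t^(-18) - t^(-17) + t^(-16) - t^(-15) + t^(-14) - t^(-13) + t^(-12) - t^(-11) + t^(-10) + t^(-8):
  (-)t^(-25) = -2.64698e-23
  (+)t^(-24) = 2.11758e-22
  (-)t^(-23) = -1.69407e-21
  (+)t^(-22) = 1.35525e-20
  (-)t^(-21) = -1.0842e-19
  (+)t^(-20) = 8.67362e-19
  (-)t^(-19) = -6.93889e-18
  (+)t^(-18) = 5.55112e-17
  (-)t^(-17) = -4.44089e-16
  (+)t^(-16) = 3.55271e-15
  (-)t^(-15) = -2.84217e-14
  (+)t^(-14) = 2.27374e-13
  (-)t^(-13) = -1.81899e-12
  (+)t^(-12) = 1.45519e-11
  (-)t^(-11) = -1.16415e-10
  (+)t^(-10) = 9.31323e-10
  (+)t^(-8) = 5.96046e-08
Sum = (-2.64698e-23) + (2.11758e-22) + (-1.69407e-21) + (1.35525e-20) + (-1.0842e-19) + (8.67362e-19) + (-6.93889e-18) + (5.55112e-17) + (-4.44089e-16) + (3.55271e-15) + (-2.84217e-14) + (2.27374e-13) + (-1.81899e-12) + (1.45519e-11) + (-1.16415e-10) + (9.31323e-10) + (5.96046e-08)
= 6.043248706e-08
Rounded to 6 significant figures: 6.04325e-08

6.04325e-08


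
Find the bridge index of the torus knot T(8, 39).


The bridge number of T(p,q) is min(p,q).
min(8, 39) = 8

8


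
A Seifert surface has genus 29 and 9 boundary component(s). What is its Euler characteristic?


chi = 2 - 2g - b
= 2 - 2*29 - 9
= 2 - 58 - 9 = -65

-65


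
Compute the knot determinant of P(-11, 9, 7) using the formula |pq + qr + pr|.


Step 1: Compute pq + qr + pr.
pq = (-11)*9 = -99
qr = 9*7 = 63
pr = (-11)*7 = -77
pq + qr + pr = -99 + 63 + (-77) = -113
Step 2: Take absolute value.
det(P(-11,9,7)) = |-113| = 113

113


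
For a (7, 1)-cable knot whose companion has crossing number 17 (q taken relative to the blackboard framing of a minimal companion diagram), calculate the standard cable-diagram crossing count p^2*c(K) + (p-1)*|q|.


Step 1: Each of the c(K) crossings of the companion diagram becomes p*p = p^2 crossings among the p parallel strands, and each of the |q| twists s_1 s_2 ... s_(p-1) adds (p-1) crossings.
  Crossings = p^2 * c(K) + (p-1)*|q|
Step 2: = 7^2 * 17 + (7-1)*1
Step 3: = 49*17 + 6*1
Step 4: = 833 + 6 = 839

839


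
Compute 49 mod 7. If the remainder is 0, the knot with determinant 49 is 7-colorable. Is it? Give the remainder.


Step 1: A knot is p-colorable if and only if p divides its determinant.
Step 2: Compute 49 mod 7.
49 = 7 * 7 + 0
Step 3: 49 mod 7 = 0
Step 4: The knot is 7-colorable: yes

0


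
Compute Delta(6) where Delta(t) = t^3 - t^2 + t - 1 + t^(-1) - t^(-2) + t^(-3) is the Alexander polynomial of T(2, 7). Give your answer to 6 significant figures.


Substituting t = 6 into Delta(t) = t^3 - t^2 + t - 1 + t^(-1) - t^(-2) + t^(-3):
Term values: (216) + (-36) + (6) + (-1) + (0.166667) + (-0.0277778) + (0.00462963)
Sum = 185.1435185
Rounded to 6 significant figures: 185.144

185.144


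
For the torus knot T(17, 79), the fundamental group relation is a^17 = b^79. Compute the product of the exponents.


The relation is a^17 = b^79.
Product of exponents = 17 * 79
= 1343

1343


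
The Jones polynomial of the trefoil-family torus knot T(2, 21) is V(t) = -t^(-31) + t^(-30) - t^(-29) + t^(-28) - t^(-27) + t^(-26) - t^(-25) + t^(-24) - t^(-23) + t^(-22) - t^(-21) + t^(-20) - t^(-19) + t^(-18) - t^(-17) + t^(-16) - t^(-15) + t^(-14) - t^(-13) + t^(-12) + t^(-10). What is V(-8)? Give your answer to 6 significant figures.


Substituting t = -8 into V(t) = -t^(-31) + t^(-30) - t^(-29) + t^(-28) - t^(-27) + t^(-26) - t^(-25) + t^(-24) - t^(-23) + t^(-22) - t^(-21) + t^(-20) - t^(-19) + t^(-18) - t^(-17) + t^(-16) - t^(-15) + t^(-14) - t^(-13) + t^(-12) + t^(-10):
  (-)t^(-31) = 1.00974e-28
  (+)t^(-30) = 8.07794e-28
  (-)t^(-29) = 6.46235e-27
  (+)t^(-28) = 5.16988e-26
  (-)t^(-27) = 4.1359e-25
  (+)t^(-26) = 3.30872e-24
  (-)t^(-25) = 2.64698e-23
  (+)t^(-24) = 2.11758e-22
  (-)t^(-23) = 1.69407e-21
  (+)t^(-22) = 1.35525e-20
  (-)t^(-21) = 1.0842e-19
  (+)t^(-20) = 8.67362e-19
  (-)t^(-19) = 6.93889e-18
  (+)t^(-18) = 5.55112e-17
  (-)t^(-17) = 4.44089e-16
  (+)t^(-16) = 3.55271e-15
  (-)t^(-15) = 2.84217e-14
  (+)t^(-14) = 2.27374e-13
  (-)t^(-13) = 1.81899e-12
  (+)t^(-12) = 1.45519e-11
  (+)t^(-10) = 9.31323e-10
Sum = (1.00974e-28) + (8.07794e-28) + (6.46235e-27) + (5.16988e-26) + (4.1359e-25) + (3.30872e-24) + (2.64698e-23) + (2.11758e-22) + (1.69407e-21) + (1.35525e-20) + (1.0842e-19) + (8.67362e-19) + (6.93889e-18) + (5.55112e-17) + (4.44089e-16) + (3.55271e-15) + (2.84217e-14) + (2.27374e-13) + (1.81899e-12) + (1.45519e-11) + (9.31323e-10)
= 9.479533349e-10
Rounded to 6 significant figures: 9.47953e-10

9.47953e-10


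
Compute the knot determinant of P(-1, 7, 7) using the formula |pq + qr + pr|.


Step 1: Compute pq + qr + pr.
pq = (-1)*7 = -7
qr = 7*7 = 49
pr = (-1)*7 = -7
pq + qr + pr = -7 + 49 + (-7) = 35
Step 2: Take absolute value.
det(P(-1,7,7)) = |35| = 35

35


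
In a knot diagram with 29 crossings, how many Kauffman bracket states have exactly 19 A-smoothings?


We choose which 19 of 29 crossings get A-smoothings.
C(29, 19) = 29! / (19! * 10!)
= 20030010

20030010


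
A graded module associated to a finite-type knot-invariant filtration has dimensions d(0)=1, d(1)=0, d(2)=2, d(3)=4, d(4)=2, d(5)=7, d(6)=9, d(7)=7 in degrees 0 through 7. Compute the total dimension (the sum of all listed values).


Total dimension = d(0) + d(1) + ... + d(7)
= 1 + 0 + 2 + 4 + 2 + 7 + 9 + 7
= 32

32


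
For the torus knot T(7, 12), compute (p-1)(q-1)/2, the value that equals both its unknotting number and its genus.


For a torus knot T(p,q), both the unknotting number and genus equal (p-1)(q-1)/2.
= (7-1)(12-1)/2
= 6*11/2
= 66/2 = 33

33


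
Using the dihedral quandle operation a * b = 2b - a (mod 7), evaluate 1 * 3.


1 * 3 = 2*3 - 1 mod 7
= 6 - 1 mod 7
= 5 mod 7 = 5

5


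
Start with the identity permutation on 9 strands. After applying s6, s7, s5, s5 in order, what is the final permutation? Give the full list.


Starting with identity [1, 2, 3, 4, 5, 6, 7, 8, 9].
Apply generators in sequence:
  After s6: [1, 2, 3, 4, 5, 7, 6, 8, 9]
  After s7: [1, 2, 3, 4, 5, 7, 8, 6, 9]
  After s5: [1, 2, 3, 4, 7, 5, 8, 6, 9]
  After s5: [1, 2, 3, 4, 5, 7, 8, 6, 9]
Final permutation: [1, 2, 3, 4, 5, 7, 8, 6, 9]

[1, 2, 3, 4, 5, 7, 8, 6, 9]


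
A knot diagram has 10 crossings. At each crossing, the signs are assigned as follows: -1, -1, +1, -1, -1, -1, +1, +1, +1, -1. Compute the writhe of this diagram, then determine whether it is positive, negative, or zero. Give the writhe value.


Step 1: Count positive crossings (+1).
Positive crossings: 4
Step 2: Count negative crossings (-1).
Negative crossings: 6
Step 3: Writhe = (positive) - (negative)
w = 4 - 6 = -2
Step 4: |w| = 2, and w is negative

-2


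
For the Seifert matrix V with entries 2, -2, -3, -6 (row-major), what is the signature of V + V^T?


Step 1: V + V^T = [[4, -5], [-5, -12]]
Step 2: trace = -8, det = -73
Step 3: Discriminant = (-8)^2 - 4*(-73) = 356
Step 4: Eigenvalues: 5.43398, -13.434
Step 5: Signature = (# positive eigenvalues) - (# negative eigenvalues) = 0

0


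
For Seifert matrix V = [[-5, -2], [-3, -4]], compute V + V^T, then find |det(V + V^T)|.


Step 1: Form V + V^T where V = [[-5, -2], [-3, -4]]
  V^T = [[-5, -3], [-2, -4]]
  V + V^T = [[-10, -5], [-5, -8]]
Step 2: det(V + V^T) = (-10)*(-8) - (-5)*(-5)
  = 80 - 25 = 55
Step 3: Knot determinant = |det(V + V^T)| = |55| = 55

55


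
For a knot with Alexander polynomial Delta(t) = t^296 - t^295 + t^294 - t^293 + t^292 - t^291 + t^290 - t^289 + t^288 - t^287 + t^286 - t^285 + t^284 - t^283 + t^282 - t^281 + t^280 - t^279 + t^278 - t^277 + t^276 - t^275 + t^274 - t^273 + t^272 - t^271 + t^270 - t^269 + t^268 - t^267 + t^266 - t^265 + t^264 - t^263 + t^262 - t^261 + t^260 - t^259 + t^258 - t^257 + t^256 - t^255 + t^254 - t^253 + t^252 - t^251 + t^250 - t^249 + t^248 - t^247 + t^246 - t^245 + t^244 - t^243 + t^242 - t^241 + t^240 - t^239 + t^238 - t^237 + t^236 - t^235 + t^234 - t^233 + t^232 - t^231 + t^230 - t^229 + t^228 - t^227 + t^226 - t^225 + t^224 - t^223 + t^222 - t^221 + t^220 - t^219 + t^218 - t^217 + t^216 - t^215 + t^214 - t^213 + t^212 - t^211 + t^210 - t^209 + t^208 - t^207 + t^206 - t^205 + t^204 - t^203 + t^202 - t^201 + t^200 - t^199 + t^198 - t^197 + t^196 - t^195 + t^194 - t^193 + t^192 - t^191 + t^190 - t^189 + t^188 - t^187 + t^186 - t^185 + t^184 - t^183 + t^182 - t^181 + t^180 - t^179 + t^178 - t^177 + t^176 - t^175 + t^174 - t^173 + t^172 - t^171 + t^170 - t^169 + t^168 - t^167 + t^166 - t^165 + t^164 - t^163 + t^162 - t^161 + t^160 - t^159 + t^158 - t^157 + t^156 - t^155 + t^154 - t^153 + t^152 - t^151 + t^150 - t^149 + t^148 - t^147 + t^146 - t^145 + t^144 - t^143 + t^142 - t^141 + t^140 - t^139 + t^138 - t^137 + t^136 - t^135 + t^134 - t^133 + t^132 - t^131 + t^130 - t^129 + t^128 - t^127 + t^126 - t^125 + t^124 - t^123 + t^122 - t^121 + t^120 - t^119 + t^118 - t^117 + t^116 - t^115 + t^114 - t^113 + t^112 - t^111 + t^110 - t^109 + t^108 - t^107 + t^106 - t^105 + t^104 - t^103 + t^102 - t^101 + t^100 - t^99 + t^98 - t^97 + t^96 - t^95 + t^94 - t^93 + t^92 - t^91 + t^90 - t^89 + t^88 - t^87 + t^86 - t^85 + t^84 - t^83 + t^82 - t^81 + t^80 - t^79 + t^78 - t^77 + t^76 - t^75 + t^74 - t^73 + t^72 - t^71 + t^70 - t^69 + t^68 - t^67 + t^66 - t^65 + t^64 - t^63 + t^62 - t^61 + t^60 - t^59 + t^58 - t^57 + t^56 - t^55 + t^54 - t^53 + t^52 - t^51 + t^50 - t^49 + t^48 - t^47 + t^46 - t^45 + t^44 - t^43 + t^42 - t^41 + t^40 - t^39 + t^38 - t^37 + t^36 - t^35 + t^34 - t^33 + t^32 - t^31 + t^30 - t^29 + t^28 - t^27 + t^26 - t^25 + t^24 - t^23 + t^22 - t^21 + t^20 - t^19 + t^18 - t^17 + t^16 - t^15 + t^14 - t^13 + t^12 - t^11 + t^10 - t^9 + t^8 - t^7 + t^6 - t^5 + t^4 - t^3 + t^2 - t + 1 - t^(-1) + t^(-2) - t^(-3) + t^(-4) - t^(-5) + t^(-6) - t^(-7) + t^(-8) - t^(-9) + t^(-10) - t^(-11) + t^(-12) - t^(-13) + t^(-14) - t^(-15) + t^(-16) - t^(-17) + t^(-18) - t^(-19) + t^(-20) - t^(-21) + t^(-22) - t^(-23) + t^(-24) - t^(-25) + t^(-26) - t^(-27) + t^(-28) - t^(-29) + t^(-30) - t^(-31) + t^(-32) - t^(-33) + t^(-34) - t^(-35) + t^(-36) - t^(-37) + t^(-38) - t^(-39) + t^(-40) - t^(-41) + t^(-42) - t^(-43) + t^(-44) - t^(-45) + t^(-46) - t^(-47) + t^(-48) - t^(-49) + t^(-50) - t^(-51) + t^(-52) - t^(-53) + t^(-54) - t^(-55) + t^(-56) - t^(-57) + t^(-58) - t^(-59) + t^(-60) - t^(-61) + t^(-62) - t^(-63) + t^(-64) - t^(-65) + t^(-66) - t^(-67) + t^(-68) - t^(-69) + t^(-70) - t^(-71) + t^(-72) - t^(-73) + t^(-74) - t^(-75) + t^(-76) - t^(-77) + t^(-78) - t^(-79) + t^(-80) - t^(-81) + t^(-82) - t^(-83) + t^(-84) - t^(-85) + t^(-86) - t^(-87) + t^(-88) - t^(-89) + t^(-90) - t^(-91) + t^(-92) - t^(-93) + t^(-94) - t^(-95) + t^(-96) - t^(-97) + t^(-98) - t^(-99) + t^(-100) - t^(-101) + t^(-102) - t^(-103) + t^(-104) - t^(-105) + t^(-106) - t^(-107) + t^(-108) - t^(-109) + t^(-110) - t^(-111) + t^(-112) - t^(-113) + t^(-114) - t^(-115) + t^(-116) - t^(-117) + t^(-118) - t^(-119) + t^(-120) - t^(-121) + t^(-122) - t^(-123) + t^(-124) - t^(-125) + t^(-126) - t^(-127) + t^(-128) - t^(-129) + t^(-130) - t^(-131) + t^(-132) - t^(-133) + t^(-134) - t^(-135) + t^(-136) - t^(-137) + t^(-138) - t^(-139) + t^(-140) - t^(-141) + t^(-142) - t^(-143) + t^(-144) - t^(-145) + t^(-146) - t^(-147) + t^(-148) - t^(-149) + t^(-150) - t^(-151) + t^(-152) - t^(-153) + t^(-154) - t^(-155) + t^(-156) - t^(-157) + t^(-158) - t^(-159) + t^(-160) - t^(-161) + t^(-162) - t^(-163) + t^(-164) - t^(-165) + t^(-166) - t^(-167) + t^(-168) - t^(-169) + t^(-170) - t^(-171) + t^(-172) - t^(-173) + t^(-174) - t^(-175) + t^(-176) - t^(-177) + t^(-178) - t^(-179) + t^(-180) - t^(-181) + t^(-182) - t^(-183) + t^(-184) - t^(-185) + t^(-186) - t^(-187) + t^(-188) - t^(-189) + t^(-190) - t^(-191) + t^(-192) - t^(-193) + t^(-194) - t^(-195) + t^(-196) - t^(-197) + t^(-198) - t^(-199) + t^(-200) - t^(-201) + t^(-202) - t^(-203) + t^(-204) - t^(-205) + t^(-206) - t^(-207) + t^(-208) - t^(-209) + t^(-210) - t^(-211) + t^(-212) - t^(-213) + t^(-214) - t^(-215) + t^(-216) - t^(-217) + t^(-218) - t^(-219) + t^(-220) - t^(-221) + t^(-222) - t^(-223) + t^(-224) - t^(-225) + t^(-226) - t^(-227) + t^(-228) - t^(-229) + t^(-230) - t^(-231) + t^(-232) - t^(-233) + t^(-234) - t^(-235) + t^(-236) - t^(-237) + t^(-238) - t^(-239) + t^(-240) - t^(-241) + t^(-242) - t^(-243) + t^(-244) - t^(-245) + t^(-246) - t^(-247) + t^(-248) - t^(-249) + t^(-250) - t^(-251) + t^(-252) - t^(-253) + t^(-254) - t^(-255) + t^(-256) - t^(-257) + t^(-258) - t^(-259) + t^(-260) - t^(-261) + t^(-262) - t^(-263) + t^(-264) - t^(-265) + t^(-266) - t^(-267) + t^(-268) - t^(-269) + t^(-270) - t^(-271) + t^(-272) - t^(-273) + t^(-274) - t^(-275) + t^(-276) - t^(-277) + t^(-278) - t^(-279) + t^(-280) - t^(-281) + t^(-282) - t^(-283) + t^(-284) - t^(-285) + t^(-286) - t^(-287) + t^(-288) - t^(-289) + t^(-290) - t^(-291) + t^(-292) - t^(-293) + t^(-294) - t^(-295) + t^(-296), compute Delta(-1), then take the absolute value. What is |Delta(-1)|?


Step 1: The polynomial has 593 terms with alternating signs, exponents from 296 down to -296.
Step 2: Substitute t = -1. The i-th term has coefficient (-1)^i and exponent (m-i),
  so its value is (-1)^i * (-1)^(m-i) = (-1)^m = 1 for every i.
Step 3: All 593 terms equal 1, so Delta(-1) = 593 * (1) = 593
Step 4: |Delta(-1)| = 593

593


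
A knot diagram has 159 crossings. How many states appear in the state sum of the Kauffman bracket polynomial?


Each crossing contributes 2 choices (A-smoothing or B-smoothing).
Total states = 2^159 = 730750818665451459101842416358141509827966271488

730750818665451459101842416358141509827966271488


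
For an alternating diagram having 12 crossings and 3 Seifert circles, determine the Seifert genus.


For alternating knots, g = (c - s + 1)/2.
= (12 - 3 + 1)/2
= 10/2 = 5

5


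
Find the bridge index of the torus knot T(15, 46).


The bridge number of T(p,q) is min(p,q).
min(15, 46) = 15

15


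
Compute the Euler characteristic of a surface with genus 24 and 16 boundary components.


chi = 2 - 2g - b
= 2 - 2*24 - 16
= 2 - 48 - 16 = -62

-62


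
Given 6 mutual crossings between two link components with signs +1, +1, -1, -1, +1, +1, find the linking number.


Step 1: Count positive crossings: 4
Step 2: Count negative crossings: 2
Step 3: Sum of signs = 4 - 2 = 2
Step 4: Linking number = sum/2 = 2/2 = 1

1


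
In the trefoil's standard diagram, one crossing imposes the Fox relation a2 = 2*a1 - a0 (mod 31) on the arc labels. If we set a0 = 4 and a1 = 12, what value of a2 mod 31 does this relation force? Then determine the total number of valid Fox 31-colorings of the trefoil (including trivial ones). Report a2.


Step 1: Apply the given crossing relation 2*a1 - a0 - a2 = 0 (mod 31).
  a2 = 2*a1 - a0 mod 31
  a2 = 2*12 - 4 mod 31
  a2 = 24 - 4 mod 31
  a2 = 20 mod 31 = 20
Step 2: The trefoil has determinant 3.
  Number of Fox p-colorings (p prime) is p^2 if p = 3, else p.
  Since 31 does not divide 3, only trivial (constant) colorings exist.
  (So the trial a0 = 4, a1 = 12 with a0 != a1 does NOT extend to a valid coloring of the whole trefoil: the other two crossing relations require 3*(a1 - a0) = 0 (mod 31), which fails.)
  Total colorings = 31
Step 3: a2 = 20, total Fox 31-colorings = 31

20


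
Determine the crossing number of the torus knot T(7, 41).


For a torus knot T(p, q) with gcd(p,q)=1,
the crossing number is min(p*(q-1), q*(p-1)).
p*(q-1) = 7*40 = 280
q*(p-1) = 41*6 = 246
min(280, 246) = 246

246


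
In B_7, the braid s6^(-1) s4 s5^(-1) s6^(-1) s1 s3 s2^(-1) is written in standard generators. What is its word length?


The word length counts the number of generators (including inverses).
Listing each generator: s6^(-1), s4, s5^(-1), s6^(-1), s1, s3, s2^(-1)
There are 7 generators in this braid word.

7


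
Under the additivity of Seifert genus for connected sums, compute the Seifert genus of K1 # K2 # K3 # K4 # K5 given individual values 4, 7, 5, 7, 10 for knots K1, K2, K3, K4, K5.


The Seifert genus is additive under connected sum.
Seifert genus(K1 # K2 # K3 # K4 # K5) = (4) + (7) + (5) + (7) + (10)
= 33

33


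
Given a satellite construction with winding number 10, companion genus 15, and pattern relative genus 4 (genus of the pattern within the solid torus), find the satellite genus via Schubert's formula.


Schubert: g(satellite) = g_rel(pattern) + |winding| * g(companion),
where g_rel(pattern) is the genus of the pattern relative to the solid torus.
= 4 + 10 * 15
= 4 + 150 = 154

154


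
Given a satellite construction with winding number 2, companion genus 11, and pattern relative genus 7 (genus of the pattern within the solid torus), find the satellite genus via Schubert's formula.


Schubert: g(satellite) = g_rel(pattern) + |winding| * g(companion),
where g_rel(pattern) is the genus of the pattern relative to the solid torus.
= 7 + 2 * 11
= 7 + 22 = 29

29


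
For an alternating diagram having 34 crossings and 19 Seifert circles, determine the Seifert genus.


For alternating knots, g = (c - s + 1)/2.
= (34 - 19 + 1)/2
= 16/2 = 8

8


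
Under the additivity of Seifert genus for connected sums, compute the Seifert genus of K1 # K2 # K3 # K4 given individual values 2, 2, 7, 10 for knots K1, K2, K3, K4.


The Seifert genus is additive under connected sum.
Seifert genus(K1 # K2 # K3 # K4) = (2) + (2) + (7) + (10)
= 21

21


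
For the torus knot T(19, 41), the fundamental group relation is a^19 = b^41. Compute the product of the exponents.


The relation is a^19 = b^41.
Product of exponents = 19 * 41
= 779

779


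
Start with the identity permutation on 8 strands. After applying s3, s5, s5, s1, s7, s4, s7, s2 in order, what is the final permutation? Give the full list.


Starting with identity [1, 2, 3, 4, 5, 6, 7, 8].
Apply generators in sequence:
  After s3: [1, 2, 4, 3, 5, 6, 7, 8]
  After s5: [1, 2, 4, 3, 6, 5, 7, 8]
  After s5: [1, 2, 4, 3, 5, 6, 7, 8]
  After s1: [2, 1, 4, 3, 5, 6, 7, 8]
  After s7: [2, 1, 4, 3, 5, 6, 8, 7]
  After s4: [2, 1, 4, 5, 3, 6, 8, 7]
  After s7: [2, 1, 4, 5, 3, 6, 7, 8]
  After s2: [2, 4, 1, 5, 3, 6, 7, 8]
Final permutation: [2, 4, 1, 5, 3, 6, 7, 8]

[2, 4, 1, 5, 3, 6, 7, 8]


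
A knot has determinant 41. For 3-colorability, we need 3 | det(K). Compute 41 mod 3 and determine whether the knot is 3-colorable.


Step 1: A knot is p-colorable if and only if p divides its determinant.
Step 2: Compute 41 mod 3.
41 = 13 * 3 + 2
Step 3: 41 mod 3 = 2
Step 4: The knot is 3-colorable: no

2


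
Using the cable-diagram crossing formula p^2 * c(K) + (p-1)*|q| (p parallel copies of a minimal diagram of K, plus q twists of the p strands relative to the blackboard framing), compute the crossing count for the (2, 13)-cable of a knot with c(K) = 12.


Step 1: Each of the c(K) crossings of the companion diagram becomes p*p = p^2 crossings among the p parallel strands, and each of the |q| twists s_1 s_2 ... s_(p-1) adds (p-1) crossings.
  Crossings = p^2 * c(K) + (p-1)*|q|
Step 2: = 2^2 * 12 + (2-1)*13
Step 3: = 4*12 + 1*13
Step 4: = 48 + 13 = 61

61


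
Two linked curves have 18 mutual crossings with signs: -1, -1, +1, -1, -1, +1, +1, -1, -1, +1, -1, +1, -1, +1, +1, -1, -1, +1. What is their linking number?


Step 1: Count positive crossings: 8
Step 2: Count negative crossings: 10
Step 3: Sum of signs = 8 - 10 = -2
Step 4: Linking number = sum/2 = -2/2 = -1

-1


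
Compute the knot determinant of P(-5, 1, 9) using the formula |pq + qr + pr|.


Step 1: Compute pq + qr + pr.
pq = (-5)*1 = -5
qr = 1*9 = 9
pr = (-5)*9 = -45
pq + qr + pr = -5 + 9 + (-45) = -41
Step 2: Take absolute value.
det(P(-5,1,9)) = |-41| = 41

41


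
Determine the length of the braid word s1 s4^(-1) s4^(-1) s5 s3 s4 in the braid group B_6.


The word length counts the number of generators (including inverses).
Listing each generator: s1, s4^(-1), s4^(-1), s5, s3, s4
There are 6 generators in this braid word.

6


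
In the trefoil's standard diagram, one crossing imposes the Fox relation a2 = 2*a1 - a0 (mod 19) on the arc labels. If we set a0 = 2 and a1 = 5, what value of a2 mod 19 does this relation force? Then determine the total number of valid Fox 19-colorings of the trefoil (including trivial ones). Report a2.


Step 1: Apply the given crossing relation 2*a1 - a0 - a2 = 0 (mod 19).
  a2 = 2*a1 - a0 mod 19
  a2 = 2*5 - 2 mod 19
  a2 = 10 - 2 mod 19
  a2 = 8 mod 19 = 8
Step 2: The trefoil has determinant 3.
  Number of Fox p-colorings (p prime) is p^2 if p = 3, else p.
  Since 19 does not divide 3, only trivial (constant) colorings exist.
  (So the trial a0 = 2, a1 = 5 with a0 != a1 does NOT extend to a valid coloring of the whole trefoil: the other two crossing relations require 3*(a1 - a0) = 0 (mod 19), which fails.)
  Total colorings = 19
Step 3: a2 = 8, total Fox 19-colorings = 19

8


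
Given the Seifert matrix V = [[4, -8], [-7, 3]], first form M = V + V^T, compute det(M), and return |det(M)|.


Step 1: Form V + V^T where V = [[4, -8], [-7, 3]]
  V^T = [[4, -7], [-8, 3]]
  V + V^T = [[8, -15], [-15, 6]]
Step 2: det(V + V^T) = 8*6 - (-15)*(-15)
  = 48 - 225 = -177
Step 3: Knot determinant = |det(V + V^T)| = |-177| = 177

177


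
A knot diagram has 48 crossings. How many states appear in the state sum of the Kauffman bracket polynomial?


Each crossing contributes 2 choices (A-smoothing or B-smoothing).
Total states = 2^48 = 281474976710656

281474976710656


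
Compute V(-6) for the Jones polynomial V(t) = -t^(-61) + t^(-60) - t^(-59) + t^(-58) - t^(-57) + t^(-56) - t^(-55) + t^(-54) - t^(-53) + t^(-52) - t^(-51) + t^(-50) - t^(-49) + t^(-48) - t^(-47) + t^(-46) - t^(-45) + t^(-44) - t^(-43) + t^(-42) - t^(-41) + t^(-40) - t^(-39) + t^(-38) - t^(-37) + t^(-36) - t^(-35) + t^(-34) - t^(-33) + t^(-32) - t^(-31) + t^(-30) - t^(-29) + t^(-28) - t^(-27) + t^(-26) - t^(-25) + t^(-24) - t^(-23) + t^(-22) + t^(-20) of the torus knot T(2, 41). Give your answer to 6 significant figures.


Substituting t = -6 into V(t) = -t^(-61) + t^(-60) - t^(-59) + t^(-58) - t^(-57) + t^(-56) - t^(-55) + t^(-54) - t^(-53) + t^(-52) - t^(-51) + t^(-50) - t^(-49) + t^(-48) - t^(-47) + t^(-46) - t^(-45) + t^(-44) - t^(-43) + t^(-42) - t^(-41) + t^(-40) - t^(-39) + t^(-38) - t^(-37) + t^(-36) - t^(-35) + t^(-34) - t^(-33) + t^(-32) - t^(-31) + t^(-30) - t^(-29) + t^(-28) - t^(-27) + t^(-26) - t^(-25) + t^(-24) - t^(-23) + t^(-22) + t^(-20):
  (-)t^(-61) = 3.41015e-48
  (+)t^(-60) = 2.04609e-47
  (-)t^(-59) = 1.22765e-46
  (+)t^(-58) = 7.36593e-46
  (-)t^(-57) = 4.41956e-45
  (+)t^(-56) = 2.65173e-44
  (-)t^(-55) = 1.59104e-43
  (+)t^(-54) = 9.54624e-43
  (-)t^(-53) = 5.72775e-42
  (+)t^(-52) = 3.43665e-41
  (-)t^(-51) = 2.06199e-40
  (+)t^(-50) = 1.23719e-39
  (-)t^(-49) = 7.42316e-39
  (+)t^(-48) = 4.4539e-38
  (-)t^(-47) = 2.67234e-37
  (+)t^(-46) = 1.6034e-36
  (-)t^(-45) = 9.62041e-36
  (+)t^(-44) = 5.77225e-35
  (-)t^(-43) = 3.46335e-34
  (+)t^(-42) = 2.07801e-33
  (-)t^(-41) = 1.24681e-32
  (+)t^(-40) = 7.48083e-32
  (-)t^(-39) = 4.4885e-31
  (+)t^(-38) = 2.6931e-30
  (-)t^(-37) = 1.61586e-29
  (+)t^(-36) = 9.69516e-29
  (-)t^(-35) = 5.8171e-28
  (+)t^(-34) = 3.49026e-27
  (-)t^(-33) = 2.09415e-26
  (+)t^(-32) = 1.25649e-25
  (-)t^(-31) = 7.53896e-25
  (+)t^(-30) = 4.52337e-24
  (-)t^(-29) = 2.71402e-23
  (+)t^(-28) = 1.62841e-22
  (-)t^(-27) = 9.77049e-22
  (+)t^(-26) = 5.86229e-21
  (-)t^(-25) = 3.51738e-20
  (+)t^(-24) = 2.11043e-19
  (-)t^(-23) = 1.26626e-18
  (+)t^(-22) = 7.59753e-18
  (+)t^(-20) = 2.73511e-16
Sum = (3.41015e-48) + (2.04609e-47) + (1.22765e-46) + (7.36593e-46) + (4.41956e-45) + (2.65173e-44) + (1.59104e-43) + (9.54624e-43) + (5.72775e-42) + (3.43665e-41) + (2.06199e-40) + (1.23719e-39) + (7.42316e-39) + (4.4539e-38) + (2.67234e-37) + (1.6034e-36) + (9.62041e-36) + (5.77225e-35) + (3.46335e-34) + (2.07801e-33) + (1.24681e-32) + (7.48083e-32) + (4.4885e-31) + (2.6931e-30) + (1.61586e-29) + (9.69516e-29) + (5.8171e-28) + (3.49026e-27) + (2.09415e-26) + (1.25649e-25) + (7.53896e-25) + (4.52337e-24) + (2.71402e-23) + (1.62841e-22) + (9.77049e-22) + (5.86229e-21) + (3.51738e-20) + (2.11043e-19) + (1.26626e-18) + (7.59753e-18) + (2.73511e-16)
= 2.826281602e-16
Rounded to 6 significant figures: 2.82628e-16

2.82628e-16


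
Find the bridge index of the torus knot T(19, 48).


The bridge number of T(p,q) is min(p,q).
min(19, 48) = 19

19


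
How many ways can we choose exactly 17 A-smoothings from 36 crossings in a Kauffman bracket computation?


We choose which 17 of 36 crossings get A-smoothings.
C(36, 17) = 36! / (17! * 19!)
= 8597496600

8597496600


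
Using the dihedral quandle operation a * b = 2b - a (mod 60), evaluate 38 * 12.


38 * 12 = 2*12 - 38 mod 60
= 24 - 38 mod 60
= -14 mod 60 = 46

46


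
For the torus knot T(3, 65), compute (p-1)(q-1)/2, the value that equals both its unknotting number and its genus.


For a torus knot T(p,q), both the unknotting number and genus equal (p-1)(q-1)/2.
= (3-1)(65-1)/2
= 2*64/2
= 128/2 = 64

64


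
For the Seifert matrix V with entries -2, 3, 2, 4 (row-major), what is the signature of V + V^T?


Step 1: V + V^T = [[-4, 5], [5, 8]]
Step 2: trace = 4, det = -57
Step 3: Discriminant = 4^2 - 4*(-57) = 244
Step 4: Eigenvalues: 9.81025, -5.81025
Step 5: Signature = (# positive eigenvalues) - (# negative eigenvalues) = 0

0


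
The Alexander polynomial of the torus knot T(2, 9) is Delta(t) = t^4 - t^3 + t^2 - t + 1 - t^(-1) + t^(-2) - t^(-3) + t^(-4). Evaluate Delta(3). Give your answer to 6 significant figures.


Substituting t = 3 into Delta(t) = t^4 - t^3 + t^2 - t + 1 - t^(-1) + t^(-2) - t^(-3) + t^(-4):
Term values: (81) + (-27) + (9) + (-3) + (1) + (-0.333333) + (0.111111) + (-0.037037) + (0.0123457)
Sum = 60.75308642
Rounded to 6 significant figures: 60.7531

60.7531


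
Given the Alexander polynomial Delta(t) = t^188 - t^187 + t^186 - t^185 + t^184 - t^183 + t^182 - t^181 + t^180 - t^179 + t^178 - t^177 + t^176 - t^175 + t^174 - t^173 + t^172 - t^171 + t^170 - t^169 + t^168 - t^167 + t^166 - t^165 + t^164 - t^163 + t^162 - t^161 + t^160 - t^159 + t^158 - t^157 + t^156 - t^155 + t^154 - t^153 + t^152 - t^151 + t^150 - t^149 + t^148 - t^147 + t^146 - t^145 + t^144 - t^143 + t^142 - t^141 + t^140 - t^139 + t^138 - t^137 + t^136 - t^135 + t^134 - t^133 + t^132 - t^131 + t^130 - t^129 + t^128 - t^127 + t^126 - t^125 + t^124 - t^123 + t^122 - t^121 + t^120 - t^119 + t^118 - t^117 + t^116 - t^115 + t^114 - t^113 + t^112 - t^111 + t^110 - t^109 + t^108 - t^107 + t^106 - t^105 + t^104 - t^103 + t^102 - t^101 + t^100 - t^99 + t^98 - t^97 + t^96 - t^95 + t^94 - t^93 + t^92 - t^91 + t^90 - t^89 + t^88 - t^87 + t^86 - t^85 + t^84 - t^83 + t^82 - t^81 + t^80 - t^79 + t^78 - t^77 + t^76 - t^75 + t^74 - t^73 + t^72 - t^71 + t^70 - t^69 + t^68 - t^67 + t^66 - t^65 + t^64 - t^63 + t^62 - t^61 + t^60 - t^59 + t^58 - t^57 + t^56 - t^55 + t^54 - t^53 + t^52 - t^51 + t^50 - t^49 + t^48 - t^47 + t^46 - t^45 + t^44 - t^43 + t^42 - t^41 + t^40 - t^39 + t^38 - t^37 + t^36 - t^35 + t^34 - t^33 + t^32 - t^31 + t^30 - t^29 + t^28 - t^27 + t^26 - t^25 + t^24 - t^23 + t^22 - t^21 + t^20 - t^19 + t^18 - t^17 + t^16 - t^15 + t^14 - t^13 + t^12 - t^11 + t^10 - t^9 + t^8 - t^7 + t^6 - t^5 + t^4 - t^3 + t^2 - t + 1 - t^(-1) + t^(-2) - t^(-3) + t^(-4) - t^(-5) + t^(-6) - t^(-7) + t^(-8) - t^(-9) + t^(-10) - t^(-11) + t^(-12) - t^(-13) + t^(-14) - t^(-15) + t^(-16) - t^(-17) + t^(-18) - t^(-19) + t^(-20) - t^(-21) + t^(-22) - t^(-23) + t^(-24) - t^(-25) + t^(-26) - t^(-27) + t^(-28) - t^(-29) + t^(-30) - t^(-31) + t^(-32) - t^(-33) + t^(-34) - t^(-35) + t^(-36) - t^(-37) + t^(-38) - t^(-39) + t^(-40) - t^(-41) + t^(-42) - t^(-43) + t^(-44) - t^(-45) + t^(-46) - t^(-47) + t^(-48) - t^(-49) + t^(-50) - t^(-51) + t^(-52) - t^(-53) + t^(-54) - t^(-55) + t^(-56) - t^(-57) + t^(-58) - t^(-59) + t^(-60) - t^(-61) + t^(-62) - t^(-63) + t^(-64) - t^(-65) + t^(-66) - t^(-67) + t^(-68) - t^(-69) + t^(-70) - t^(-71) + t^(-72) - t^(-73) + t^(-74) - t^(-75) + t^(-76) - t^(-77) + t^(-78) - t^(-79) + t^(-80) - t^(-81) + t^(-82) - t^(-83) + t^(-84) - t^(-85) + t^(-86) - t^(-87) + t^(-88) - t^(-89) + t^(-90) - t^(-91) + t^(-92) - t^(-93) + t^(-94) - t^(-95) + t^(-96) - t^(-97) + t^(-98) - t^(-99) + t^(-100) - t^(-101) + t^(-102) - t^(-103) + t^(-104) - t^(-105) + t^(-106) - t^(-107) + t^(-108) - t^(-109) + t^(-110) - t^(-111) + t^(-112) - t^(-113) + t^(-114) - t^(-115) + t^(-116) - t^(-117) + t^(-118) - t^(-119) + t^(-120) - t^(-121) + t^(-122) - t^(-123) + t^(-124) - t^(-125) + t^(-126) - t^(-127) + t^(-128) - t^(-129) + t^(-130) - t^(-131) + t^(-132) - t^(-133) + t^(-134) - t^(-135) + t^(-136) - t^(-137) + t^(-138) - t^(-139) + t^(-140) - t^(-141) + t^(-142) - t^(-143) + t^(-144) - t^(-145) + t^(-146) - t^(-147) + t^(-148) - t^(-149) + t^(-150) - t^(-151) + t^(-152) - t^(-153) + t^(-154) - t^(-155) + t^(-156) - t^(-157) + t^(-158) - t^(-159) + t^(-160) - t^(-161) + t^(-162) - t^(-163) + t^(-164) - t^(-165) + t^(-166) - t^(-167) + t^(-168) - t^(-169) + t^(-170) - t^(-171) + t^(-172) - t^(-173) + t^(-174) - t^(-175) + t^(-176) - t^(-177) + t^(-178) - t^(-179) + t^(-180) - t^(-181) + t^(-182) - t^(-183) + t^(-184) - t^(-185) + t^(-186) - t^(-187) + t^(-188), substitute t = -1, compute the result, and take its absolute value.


Step 1: The polynomial has 377 terms with alternating signs, exponents from 188 down to -188.
Step 2: Substitute t = -1. The i-th term has coefficient (-1)^i and exponent (m-i),
  so its value is (-1)^i * (-1)^(m-i) = (-1)^m = 1 for every i.
Step 3: All 377 terms equal 1, so Delta(-1) = 377 * (1) = 377
Step 4: |Delta(-1)| = 377

377


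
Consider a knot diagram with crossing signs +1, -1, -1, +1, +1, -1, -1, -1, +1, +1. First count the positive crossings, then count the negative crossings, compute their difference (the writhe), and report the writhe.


Step 1: Count positive crossings (+1).
Positive crossings: 5
Step 2: Count negative crossings (-1).
Negative crossings: 5
Step 3: Writhe = (positive) - (negative)
w = 5 - 5 = 0
Step 4: |w| = 0, and w is zero

0


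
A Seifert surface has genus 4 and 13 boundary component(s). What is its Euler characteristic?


chi = 2 - 2g - b
= 2 - 2*4 - 13
= 2 - 8 - 13 = -19

-19


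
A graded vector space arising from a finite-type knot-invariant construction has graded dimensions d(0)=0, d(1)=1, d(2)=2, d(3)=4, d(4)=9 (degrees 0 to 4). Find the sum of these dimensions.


Total dimension = d(0) + d(1) + ... + d(4)
= 0 + 1 + 2 + 4 + 9
= 16

16


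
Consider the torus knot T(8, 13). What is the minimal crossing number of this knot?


For a torus knot T(p, q) with gcd(p,q)=1,
the crossing number is min(p*(q-1), q*(p-1)).
p*(q-1) = 8*12 = 96
q*(p-1) = 13*7 = 91
min(96, 91) = 91

91


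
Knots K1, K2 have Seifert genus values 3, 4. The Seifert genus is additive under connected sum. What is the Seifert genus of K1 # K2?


The Seifert genus is additive under connected sum.
Seifert genus(K1 # K2) = (3) + (4)
= 7

7


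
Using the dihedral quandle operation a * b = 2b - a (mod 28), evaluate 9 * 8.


9 * 8 = 2*8 - 9 mod 28
= 16 - 9 mod 28
= 7 mod 28 = 7

7


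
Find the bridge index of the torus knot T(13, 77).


The bridge number of T(p,q) is min(p,q).
min(13, 77) = 13

13


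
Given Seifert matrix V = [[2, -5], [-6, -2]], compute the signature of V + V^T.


Step 1: V + V^T = [[4, -11], [-11, -4]]
Step 2: trace = 0, det = -137
Step 3: Discriminant = 0^2 - 4*(-137) = 548
Step 4: Eigenvalues: 11.7047, -11.7047
Step 5: Signature = (# positive eigenvalues) - (# negative eigenvalues) = 0

0


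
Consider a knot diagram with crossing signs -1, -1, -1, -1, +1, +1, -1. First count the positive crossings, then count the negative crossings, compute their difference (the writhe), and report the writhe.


Step 1: Count positive crossings (+1).
Positive crossings: 2
Step 2: Count negative crossings (-1).
Negative crossings: 5
Step 3: Writhe = (positive) - (negative)
w = 2 - 5 = -3
Step 4: |w| = 3, and w is negative

-3


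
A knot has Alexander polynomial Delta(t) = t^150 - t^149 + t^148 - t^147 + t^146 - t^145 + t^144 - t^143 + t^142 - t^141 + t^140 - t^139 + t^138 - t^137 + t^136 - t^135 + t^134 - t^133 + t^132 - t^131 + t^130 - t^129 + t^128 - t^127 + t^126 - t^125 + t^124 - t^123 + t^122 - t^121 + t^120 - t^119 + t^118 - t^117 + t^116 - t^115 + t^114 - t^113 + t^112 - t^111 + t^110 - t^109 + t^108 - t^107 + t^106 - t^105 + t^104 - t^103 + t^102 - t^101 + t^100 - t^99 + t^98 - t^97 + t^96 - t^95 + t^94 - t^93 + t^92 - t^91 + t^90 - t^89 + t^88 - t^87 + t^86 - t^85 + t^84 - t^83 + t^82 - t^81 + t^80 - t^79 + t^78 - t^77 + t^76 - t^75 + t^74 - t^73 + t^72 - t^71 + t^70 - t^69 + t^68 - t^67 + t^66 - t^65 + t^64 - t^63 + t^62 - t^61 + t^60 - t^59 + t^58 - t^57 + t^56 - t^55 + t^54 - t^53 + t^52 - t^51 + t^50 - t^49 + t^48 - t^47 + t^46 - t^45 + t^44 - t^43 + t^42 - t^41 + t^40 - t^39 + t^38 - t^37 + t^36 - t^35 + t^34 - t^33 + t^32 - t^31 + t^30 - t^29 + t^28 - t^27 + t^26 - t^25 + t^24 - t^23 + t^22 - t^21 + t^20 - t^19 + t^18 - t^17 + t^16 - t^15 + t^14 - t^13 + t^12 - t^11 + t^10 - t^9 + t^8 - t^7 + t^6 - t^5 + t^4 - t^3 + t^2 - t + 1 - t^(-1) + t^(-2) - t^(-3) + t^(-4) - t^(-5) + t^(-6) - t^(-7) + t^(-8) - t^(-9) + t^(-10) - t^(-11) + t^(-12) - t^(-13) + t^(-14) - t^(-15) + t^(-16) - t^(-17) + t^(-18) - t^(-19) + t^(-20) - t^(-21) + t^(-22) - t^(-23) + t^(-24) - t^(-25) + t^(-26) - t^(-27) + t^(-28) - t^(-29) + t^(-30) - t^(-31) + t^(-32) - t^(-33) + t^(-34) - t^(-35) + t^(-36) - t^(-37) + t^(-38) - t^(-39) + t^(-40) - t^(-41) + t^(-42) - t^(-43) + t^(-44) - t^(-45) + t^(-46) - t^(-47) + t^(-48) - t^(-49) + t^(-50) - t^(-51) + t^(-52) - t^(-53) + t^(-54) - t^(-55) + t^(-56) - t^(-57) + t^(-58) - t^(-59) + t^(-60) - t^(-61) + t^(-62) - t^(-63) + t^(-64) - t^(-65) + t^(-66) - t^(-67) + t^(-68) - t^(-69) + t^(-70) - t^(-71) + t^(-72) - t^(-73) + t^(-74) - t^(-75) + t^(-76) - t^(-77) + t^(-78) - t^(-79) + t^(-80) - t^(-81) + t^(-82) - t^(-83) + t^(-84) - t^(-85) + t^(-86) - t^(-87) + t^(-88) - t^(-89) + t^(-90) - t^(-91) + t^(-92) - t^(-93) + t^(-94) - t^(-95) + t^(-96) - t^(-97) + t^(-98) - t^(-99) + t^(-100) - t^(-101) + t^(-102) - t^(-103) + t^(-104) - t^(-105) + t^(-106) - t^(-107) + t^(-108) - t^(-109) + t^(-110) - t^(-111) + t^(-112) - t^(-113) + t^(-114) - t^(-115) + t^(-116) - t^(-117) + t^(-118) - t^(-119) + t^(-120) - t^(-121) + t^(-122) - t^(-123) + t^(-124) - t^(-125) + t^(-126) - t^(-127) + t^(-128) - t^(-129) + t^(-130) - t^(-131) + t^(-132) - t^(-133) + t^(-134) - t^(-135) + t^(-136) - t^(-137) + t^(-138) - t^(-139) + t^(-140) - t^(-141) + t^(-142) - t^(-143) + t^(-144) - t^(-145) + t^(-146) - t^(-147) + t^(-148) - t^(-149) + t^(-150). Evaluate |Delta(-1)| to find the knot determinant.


Step 1: The polynomial has 301 terms with alternating signs, exponents from 150 down to -150.
Step 2: Substitute t = -1. The i-th term has coefficient (-1)^i and exponent (m-i),
  so its value is (-1)^i * (-1)^(m-i) = (-1)^m = 1 for every i.
Step 3: All 301 terms equal 1, so Delta(-1) = 301 * (1) = 301
Step 4: |Delta(-1)| = 301

301


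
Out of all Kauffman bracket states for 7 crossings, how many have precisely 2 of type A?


We choose which 2 of 7 crossings get A-smoothings.
C(7, 2) = 7! / (2! * 5!)
= 21

21


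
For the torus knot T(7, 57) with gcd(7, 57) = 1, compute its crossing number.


For a torus knot T(p, q) with gcd(p,q)=1,
the crossing number is min(p*(q-1), q*(p-1)).
p*(q-1) = 7*56 = 392
q*(p-1) = 57*6 = 342
min(392, 342) = 342

342


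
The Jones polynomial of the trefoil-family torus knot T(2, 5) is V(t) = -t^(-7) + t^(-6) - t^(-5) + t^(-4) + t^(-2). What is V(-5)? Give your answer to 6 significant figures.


Substituting t = -5 into V(t) = -t^(-7) + t^(-6) - t^(-5) + t^(-4) + t^(-2):
  (-)t^(-7) = 1.28e-05
  (+)t^(-6) = 6.4e-05
  (-)t^(-5) = 0.00032
  (+)t^(-4) = 0.0016
  (+)t^(-2) = 0.04
Sum = (1.28e-05) + (6.4e-05) + (0.00032) + (0.0016) + (0.04)
= 0.0419968
Rounded to 6 significant figures: 0.0419968

0.0419968


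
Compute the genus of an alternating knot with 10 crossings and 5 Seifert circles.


For alternating knots, g = (c - s + 1)/2.
= (10 - 5 + 1)/2
= 6/2 = 3

3


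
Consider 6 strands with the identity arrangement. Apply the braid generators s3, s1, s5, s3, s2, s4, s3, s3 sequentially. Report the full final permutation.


Starting with identity [1, 2, 3, 4, 5, 6].
Apply generators in sequence:
  After s3: [1, 2, 4, 3, 5, 6]
  After s1: [2, 1, 4, 3, 5, 6]
  After s5: [2, 1, 4, 3, 6, 5]
  After s3: [2, 1, 3, 4, 6, 5]
  After s2: [2, 3, 1, 4, 6, 5]
  After s4: [2, 3, 1, 6, 4, 5]
  After s3: [2, 3, 6, 1, 4, 5]
  After s3: [2, 3, 1, 6, 4, 5]
Final permutation: [2, 3, 1, 6, 4, 5]

[2, 3, 1, 6, 4, 5]


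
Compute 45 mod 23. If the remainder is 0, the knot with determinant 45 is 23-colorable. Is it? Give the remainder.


Step 1: A knot is p-colorable if and only if p divides its determinant.
Step 2: Compute 45 mod 23.
45 = 1 * 23 + 22
Step 3: 45 mod 23 = 22
Step 4: The knot is 23-colorable: no

22


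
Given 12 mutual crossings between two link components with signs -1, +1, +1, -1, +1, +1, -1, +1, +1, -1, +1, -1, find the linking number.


Step 1: Count positive crossings: 7
Step 2: Count negative crossings: 5
Step 3: Sum of signs = 7 - 5 = 2
Step 4: Linking number = sum/2 = 2/2 = 1

1


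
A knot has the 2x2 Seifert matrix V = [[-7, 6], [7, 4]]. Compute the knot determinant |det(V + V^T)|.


Step 1: Form V + V^T where V = [[-7, 6], [7, 4]]
  V^T = [[-7, 7], [6, 4]]
  V + V^T = [[-14, 13], [13, 8]]
Step 2: det(V + V^T) = (-14)*8 - 13*13
  = -112 - 169 = -281
Step 3: Knot determinant = |det(V + V^T)| = |-281| = 281

281


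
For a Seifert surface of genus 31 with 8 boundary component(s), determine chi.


chi = 2 - 2g - b
= 2 - 2*31 - 8
= 2 - 62 - 8 = -68

-68


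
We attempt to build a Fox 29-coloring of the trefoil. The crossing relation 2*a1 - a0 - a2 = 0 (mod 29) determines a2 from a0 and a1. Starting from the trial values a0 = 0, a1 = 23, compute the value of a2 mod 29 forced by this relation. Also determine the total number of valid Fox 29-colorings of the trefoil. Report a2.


Step 1: Apply the given crossing relation 2*a1 - a0 - a2 = 0 (mod 29).
  a2 = 2*a1 - a0 mod 29
  a2 = 2*23 - 0 mod 29
  a2 = 46 - 0 mod 29
  a2 = 46 mod 29 = 17
Step 2: The trefoil has determinant 3.
  Number of Fox p-colorings (p prime) is p^2 if p = 3, else p.
  Since 29 does not divide 3, only trivial (constant) colorings exist.
  (So the trial a0 = 0, a1 = 23 with a0 != a1 does NOT extend to a valid coloring of the whole trefoil: the other two crossing relations require 3*(a1 - a0) = 0 (mod 29), which fails.)
  Total colorings = 29
Step 3: a2 = 17, total Fox 29-colorings = 29

17


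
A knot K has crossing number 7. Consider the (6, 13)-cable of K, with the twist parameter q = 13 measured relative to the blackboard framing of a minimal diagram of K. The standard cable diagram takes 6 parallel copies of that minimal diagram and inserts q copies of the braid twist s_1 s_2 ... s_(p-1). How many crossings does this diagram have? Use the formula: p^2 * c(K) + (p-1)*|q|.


Step 1: Each of the c(K) crossings of the companion diagram becomes p*p = p^2 crossings among the p parallel strands, and each of the |q| twists s_1 s_2 ... s_(p-1) adds (p-1) crossings.
  Crossings = p^2 * c(K) + (p-1)*|q|
Step 2: = 6^2 * 7 + (6-1)*13
Step 3: = 36*7 + 5*13
Step 4: = 252 + 65 = 317

317


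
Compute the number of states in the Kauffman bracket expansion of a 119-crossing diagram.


Each crossing contributes 2 choices (A-smoothing or B-smoothing).
Total states = 2^119 = 664613997892457936451903530140172288

664613997892457936451903530140172288
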